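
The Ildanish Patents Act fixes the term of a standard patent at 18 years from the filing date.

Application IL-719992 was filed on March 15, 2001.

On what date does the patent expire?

2019-03-15

Filing date + 18 years → 15 March 2019.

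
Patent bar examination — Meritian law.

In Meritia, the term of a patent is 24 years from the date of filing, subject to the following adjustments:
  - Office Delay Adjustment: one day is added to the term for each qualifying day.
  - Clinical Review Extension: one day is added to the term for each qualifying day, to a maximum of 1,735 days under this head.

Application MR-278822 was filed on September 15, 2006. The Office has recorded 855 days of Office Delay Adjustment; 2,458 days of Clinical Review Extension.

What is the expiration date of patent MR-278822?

2037-10-18

Base term: filing date + 24 years → 15 September 2030.
Office Delay Adjustment: +855 days → 17 January 2033.
Clinical Review Extension: 2458 days claimed exceeds the 1735-day cap, so +1735 days → 18 October 2037.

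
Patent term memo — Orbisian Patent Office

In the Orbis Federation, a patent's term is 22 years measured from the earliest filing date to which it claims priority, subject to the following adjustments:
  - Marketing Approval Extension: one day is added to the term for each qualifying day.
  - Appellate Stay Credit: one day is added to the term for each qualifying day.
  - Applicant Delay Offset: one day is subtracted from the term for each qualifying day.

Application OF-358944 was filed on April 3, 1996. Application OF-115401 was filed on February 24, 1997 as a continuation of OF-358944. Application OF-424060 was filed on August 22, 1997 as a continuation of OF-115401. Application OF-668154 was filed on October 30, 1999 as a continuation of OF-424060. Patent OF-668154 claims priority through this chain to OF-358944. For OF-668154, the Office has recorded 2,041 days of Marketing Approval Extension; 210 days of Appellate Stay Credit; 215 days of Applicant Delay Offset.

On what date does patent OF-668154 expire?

Earliest priority filing: 3 April 1996.
Base term: 3 April 1996 + 22 years → 3 April 2018.
Marketing Approval Extension: +2041 days → 4 November 2023.
Appellate Stay Credit: +210 days → 1 June 2024.
Applicant Delay Offset: −215 days → 30 October 2023.

2023-10-30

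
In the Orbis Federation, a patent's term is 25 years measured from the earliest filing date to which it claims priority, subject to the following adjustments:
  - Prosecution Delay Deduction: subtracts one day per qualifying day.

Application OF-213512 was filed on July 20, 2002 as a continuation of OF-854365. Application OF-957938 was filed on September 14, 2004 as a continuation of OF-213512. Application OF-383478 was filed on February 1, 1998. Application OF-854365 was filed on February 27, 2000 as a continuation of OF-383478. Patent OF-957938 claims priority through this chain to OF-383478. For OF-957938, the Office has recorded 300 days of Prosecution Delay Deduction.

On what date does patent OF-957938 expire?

Earliest priority filing: 1 February 1998.
Base term: 1 February 1998 + 25 years → 1 February 2023.
Prosecution Delay Deduction: −300 days → 7 April 2022.

2022-04-07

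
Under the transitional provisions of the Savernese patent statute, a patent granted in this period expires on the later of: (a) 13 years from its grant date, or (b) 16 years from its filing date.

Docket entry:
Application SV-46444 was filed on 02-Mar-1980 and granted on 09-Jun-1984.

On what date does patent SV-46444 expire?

(a) grant + 13 years → 9 June 1997.
(b) filing + 16 years → 2 March 1996.
Later of the two: 9 June 1997.

June 9, 1997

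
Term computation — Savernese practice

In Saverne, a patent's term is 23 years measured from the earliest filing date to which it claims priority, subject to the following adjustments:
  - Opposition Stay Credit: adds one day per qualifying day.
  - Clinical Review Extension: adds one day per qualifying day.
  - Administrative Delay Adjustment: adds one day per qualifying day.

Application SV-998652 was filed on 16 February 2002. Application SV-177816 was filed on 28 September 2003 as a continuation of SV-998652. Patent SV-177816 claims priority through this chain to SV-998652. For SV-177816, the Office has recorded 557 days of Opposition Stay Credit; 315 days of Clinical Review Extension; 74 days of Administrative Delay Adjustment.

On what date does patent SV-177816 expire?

September 20, 2027

Earliest priority filing: 16 February 2002.
Base term: 16 February 2002 + 23 years → 16 February 2025.
Opposition Stay Credit: +557 days → 27 August 2026.
Clinical Review Extension: +315 days → 8 July 2027.
Administrative Delay Adjustment: +74 days → 20 September 2027.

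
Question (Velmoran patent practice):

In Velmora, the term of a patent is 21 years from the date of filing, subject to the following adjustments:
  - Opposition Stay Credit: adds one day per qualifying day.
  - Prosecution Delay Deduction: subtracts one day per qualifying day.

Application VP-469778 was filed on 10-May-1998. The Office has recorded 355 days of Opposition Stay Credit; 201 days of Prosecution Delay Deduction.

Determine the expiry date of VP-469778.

October 11, 2019

Base term: filing date + 21 years → 10 May 2019.
Opposition Stay Credit: +355 days → 29 April 2020.
Prosecution Delay Deduction: −201 days → 11 October 2019.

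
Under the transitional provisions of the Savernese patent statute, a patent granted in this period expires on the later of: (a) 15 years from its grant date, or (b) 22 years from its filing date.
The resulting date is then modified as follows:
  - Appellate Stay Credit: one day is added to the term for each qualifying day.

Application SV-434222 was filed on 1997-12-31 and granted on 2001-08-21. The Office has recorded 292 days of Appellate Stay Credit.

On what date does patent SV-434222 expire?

2020-10-18

(a) grant + 15 years → 21 August 2016.
(b) filing + 22 years → 31 December 2019.
Later of the two: 31 December 2019.
Appellate Stay Credit: +292 days → 18 October 2020.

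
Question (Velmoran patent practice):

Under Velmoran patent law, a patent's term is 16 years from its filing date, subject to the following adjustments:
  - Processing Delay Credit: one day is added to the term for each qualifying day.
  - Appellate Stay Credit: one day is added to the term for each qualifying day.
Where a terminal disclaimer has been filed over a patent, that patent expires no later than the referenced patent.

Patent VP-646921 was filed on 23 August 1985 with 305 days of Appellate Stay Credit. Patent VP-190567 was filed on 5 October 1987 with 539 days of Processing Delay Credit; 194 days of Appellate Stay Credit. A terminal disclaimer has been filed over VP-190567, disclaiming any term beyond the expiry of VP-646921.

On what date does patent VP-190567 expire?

June 24, 2002

Natural term of VP-190567:
  Base: filing + 16 years → 5 October 2003.
  Processing Delay Credit: +539 days → 27 March 2005.
  Appellate Stay Credit: +194 days → 7 October 2005.
Expiry of referenced patent VP-646921:
  Base: filing + 16 years → 23 August 2001.
  Appellate Stay Credit: +305 days → 24 June 2002.
Terminal disclaimer: VP-190567 expires on the earlier of 7 October 2005 and 24 June 2002.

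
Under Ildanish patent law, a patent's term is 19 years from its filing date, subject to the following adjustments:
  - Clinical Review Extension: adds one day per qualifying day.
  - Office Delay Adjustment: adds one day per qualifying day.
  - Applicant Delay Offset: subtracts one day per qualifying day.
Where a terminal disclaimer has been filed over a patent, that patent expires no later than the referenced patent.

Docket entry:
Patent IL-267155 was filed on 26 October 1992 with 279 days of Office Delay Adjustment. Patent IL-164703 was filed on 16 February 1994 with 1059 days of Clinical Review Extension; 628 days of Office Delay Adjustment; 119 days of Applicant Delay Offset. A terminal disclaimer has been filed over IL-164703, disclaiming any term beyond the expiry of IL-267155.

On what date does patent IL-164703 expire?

Natural term of IL-164703:
  Base: filing + 19 years → 16 February 2013.
  Clinical Review Extension: +1059 days → 11 January 2016.
  Office Delay Adjustment: +628 days → 30 September 2017.
  Applicant Delay Offset: −119 days → 3 June 2017.
Expiry of referenced patent IL-267155:
  Base: filing + 19 years → 26 October 2011.
  Office Delay Adjustment: +279 days → 31 July 2012.
Terminal disclaimer: IL-164703 expires on the earlier of 3 June 2017 and 31 July 2012.

2012-07-31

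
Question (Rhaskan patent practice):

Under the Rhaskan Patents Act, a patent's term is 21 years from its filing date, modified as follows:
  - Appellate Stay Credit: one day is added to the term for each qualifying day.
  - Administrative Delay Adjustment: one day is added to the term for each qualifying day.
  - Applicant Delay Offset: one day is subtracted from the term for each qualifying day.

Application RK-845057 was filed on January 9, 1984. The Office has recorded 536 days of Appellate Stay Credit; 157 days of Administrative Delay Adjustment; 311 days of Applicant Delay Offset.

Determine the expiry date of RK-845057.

Base term: filing date + 21 years → 9 January 2005.
Appellate Stay Credit: +536 days → 29 June 2006.
Administrative Delay Adjustment: +157 days → 3 December 2006.
Applicant Delay Offset: −311 days → 26 January 2006.

2006-01-26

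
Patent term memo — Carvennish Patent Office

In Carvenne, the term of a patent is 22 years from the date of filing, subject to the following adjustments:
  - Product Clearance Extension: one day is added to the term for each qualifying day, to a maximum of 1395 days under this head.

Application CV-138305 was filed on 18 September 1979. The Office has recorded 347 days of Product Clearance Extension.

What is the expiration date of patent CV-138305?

Base term: filing date + 22 years → 18 September 2001.
Product Clearance Extension: 347 days (within the 1395-day cap) → +347 days → 31 August 2002.

August 31, 2002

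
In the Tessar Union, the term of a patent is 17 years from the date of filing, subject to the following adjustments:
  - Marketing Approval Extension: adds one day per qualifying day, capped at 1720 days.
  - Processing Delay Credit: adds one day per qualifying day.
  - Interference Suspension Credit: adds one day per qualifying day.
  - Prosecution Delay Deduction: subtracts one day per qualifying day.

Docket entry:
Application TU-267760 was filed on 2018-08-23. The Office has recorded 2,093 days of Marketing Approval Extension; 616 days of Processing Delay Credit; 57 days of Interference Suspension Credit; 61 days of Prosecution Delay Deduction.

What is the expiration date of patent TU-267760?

January 10, 2042

Base term: filing date + 17 years → 23 August 2035.
Marketing Approval Extension: 2093 days claimed exceeds the 1720-day cap, so +1720 days → 8 May 2040.
Processing Delay Credit: +616 days → 14 January 2042.
Interference Suspension Credit: +57 days → 12 March 2042.
Prosecution Delay Deduction: −61 days → 10 January 2042.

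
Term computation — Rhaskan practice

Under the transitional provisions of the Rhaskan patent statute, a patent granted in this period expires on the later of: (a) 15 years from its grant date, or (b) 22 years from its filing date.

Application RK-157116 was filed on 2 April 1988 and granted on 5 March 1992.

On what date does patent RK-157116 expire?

(a) grant + 15 years → 5 March 2007.
(b) filing + 22 years → 2 April 2010.
Later of the two: 2 April 2010.

April 2, 2010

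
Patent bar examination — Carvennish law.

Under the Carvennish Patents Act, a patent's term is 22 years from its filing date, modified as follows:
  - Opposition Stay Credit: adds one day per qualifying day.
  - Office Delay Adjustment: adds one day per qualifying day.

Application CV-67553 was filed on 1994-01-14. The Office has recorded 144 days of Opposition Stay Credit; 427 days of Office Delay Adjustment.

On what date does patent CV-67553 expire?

Base term: filing date + 22 years → 14 January 2016.
Opposition Stay Credit: +144 days → 6 June 2016.
Office Delay Adjustment: +427 days → 7 August 2017.

2017-08-07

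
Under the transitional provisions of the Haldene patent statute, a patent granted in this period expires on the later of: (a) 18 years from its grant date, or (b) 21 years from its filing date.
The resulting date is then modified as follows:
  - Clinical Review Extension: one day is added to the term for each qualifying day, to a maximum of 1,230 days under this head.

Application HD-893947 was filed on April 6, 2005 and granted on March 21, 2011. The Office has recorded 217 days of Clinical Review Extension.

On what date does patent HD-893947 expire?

(a) grant + 18 years → 21 March 2029.
(b) filing + 21 years → 6 April 2026.
Later of the two: 21 March 2029.
Clinical Review Extension: 217 days (within the 1230-day cap) → +217 days → 24 October 2029.

October 24, 2029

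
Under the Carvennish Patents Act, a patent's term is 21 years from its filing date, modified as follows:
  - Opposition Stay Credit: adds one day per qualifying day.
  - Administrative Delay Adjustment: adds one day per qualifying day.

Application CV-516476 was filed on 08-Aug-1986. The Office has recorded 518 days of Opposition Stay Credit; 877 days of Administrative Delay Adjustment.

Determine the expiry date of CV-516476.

2011-06-03

Base term: filing date + 21 years → 8 August 2007.
Opposition Stay Credit: +518 days → 7 January 2009.
Administrative Delay Adjustment: +877 days → 3 June 2011.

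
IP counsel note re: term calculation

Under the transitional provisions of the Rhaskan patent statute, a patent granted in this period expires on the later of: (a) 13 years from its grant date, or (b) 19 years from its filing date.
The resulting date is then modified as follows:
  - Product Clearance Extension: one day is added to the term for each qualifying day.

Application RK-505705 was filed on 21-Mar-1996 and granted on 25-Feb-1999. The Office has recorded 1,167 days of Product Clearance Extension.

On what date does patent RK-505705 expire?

2018-05-31

(a) grant + 13 years → 25 February 2012.
(b) filing + 19 years → 21 March 2015.
Later of the two: 21 March 2015.
Product Clearance Extension: +1167 days → 31 May 2018.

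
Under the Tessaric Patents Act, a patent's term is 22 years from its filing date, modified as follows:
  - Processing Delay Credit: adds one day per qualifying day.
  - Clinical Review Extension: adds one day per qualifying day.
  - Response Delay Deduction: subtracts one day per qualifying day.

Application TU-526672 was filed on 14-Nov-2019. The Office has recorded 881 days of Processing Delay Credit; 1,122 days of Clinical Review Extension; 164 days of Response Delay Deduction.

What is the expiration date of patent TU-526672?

Base term: filing date + 22 years → 14 November 2041.
Processing Delay Credit: +881 days → 13 April 2044.
Clinical Review Extension: +1122 days → 10 May 2047.
Response Delay Deduction: −164 days → 27 November 2046.

2046-11-27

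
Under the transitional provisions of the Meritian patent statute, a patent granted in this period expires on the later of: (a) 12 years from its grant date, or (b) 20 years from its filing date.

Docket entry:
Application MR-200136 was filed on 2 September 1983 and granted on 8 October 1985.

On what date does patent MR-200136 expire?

2003-09-02

(a) grant + 12 years → 8 October 1997.
(b) filing + 20 years → 2 September 2003.
Later of the two: 2 September 2003.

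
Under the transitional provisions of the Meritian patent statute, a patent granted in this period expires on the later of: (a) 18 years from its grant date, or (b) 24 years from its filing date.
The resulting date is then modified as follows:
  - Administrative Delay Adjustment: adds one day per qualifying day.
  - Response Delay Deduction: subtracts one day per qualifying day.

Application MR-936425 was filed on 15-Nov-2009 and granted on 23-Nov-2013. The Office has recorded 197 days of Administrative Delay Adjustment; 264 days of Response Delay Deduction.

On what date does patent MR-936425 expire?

September 9, 2033

(a) grant + 18 years → 23 November 2031.
(b) filing + 24 years → 15 November 2033.
Later of the two: 15 November 2033.
Administrative Delay Adjustment: +197 days → 31 May 2034.
Response Delay Deduction: −264 days → 9 September 2033.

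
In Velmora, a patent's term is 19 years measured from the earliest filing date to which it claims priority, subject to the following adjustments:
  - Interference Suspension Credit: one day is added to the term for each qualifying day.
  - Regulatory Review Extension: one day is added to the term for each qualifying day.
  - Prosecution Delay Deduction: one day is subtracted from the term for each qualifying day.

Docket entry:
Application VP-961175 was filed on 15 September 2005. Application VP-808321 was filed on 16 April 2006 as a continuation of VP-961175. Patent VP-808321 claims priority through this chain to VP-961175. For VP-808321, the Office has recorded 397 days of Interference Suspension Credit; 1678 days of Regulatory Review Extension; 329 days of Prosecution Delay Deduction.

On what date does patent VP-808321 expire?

2029-06-27

Earliest priority filing: 15 September 2005.
Base term: 15 September 2005 + 19 years → 15 September 2024.
Interference Suspension Credit: +397 days → 17 October 2025.
Regulatory Review Extension: +1678 days → 22 May 2030.
Prosecution Delay Deduction: −329 days → 27 June 2029.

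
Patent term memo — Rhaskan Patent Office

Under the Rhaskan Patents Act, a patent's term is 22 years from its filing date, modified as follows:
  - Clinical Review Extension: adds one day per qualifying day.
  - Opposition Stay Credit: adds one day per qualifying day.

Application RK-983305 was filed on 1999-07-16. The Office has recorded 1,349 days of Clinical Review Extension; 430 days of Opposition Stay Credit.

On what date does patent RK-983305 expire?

Base term: filing date + 22 years → 16 July 2021.
Clinical Review Extension: +1349 days → 26 March 2025.
Opposition Stay Credit: +430 days → 30 May 2026.

2026-05-30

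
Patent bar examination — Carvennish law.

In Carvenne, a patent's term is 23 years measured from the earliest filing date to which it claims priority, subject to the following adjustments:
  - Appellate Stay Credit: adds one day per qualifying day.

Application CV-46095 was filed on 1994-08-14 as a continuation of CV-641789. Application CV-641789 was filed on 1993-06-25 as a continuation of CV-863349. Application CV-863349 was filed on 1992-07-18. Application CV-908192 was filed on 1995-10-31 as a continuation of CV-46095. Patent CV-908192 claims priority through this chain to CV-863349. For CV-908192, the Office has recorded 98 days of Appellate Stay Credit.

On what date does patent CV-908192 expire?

Earliest priority filing: 18 July 1992.
Base term: 18 July 1992 + 23 years → 18 July 2015.
Appellate Stay Credit: +98 days → 24 October 2015.

2015-10-24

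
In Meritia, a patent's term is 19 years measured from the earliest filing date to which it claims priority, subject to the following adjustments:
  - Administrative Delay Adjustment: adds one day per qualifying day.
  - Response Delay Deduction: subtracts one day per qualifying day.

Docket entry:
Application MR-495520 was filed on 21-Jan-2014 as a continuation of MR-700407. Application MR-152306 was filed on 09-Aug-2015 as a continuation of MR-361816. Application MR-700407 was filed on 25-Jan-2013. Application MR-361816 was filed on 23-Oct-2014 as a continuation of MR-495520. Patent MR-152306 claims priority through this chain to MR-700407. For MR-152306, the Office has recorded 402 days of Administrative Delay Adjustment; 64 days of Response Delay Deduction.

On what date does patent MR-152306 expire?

December 28, 2032

Earliest priority filing: 25 January 2013.
Base term: 25 January 2013 + 19 years → 25 January 2032.
Administrative Delay Adjustment: +402 days → 2 March 2033.
Response Delay Deduction: −64 days → 28 December 2032.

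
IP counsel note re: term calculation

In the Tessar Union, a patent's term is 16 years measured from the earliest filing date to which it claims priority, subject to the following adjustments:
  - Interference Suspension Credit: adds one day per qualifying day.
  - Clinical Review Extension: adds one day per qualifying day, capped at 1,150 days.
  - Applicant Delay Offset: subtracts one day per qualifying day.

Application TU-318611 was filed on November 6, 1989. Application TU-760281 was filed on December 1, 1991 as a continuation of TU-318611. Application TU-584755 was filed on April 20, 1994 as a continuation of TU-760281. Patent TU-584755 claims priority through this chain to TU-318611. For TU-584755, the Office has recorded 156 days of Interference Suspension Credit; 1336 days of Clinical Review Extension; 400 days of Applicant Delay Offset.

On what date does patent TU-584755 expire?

Earliest priority filing: 6 November 1989.
Base term: 6 November 1989 + 16 years → 6 November 2005.
Interference Suspension Credit: +156 days → 11 April 2006.
Clinical Review Extension: 1336 days claimed exceeds the 1150-day cap, so +1150 days → 4 June 2009.
Applicant Delay Offset: −400 days → 30 April 2008.

April 30, 2008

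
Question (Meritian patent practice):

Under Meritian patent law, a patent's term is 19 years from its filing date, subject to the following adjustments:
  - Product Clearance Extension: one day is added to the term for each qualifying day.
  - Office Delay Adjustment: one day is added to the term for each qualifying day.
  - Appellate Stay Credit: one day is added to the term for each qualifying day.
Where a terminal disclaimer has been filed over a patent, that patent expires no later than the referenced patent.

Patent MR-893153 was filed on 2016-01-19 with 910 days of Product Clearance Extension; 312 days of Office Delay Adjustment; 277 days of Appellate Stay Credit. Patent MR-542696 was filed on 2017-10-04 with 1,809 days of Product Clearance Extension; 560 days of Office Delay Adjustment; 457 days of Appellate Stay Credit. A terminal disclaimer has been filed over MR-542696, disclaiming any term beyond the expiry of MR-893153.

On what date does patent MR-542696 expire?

2039-02-26

Natural term of MR-542696:
  Base: filing + 19 years → 4 October 2036.
  Product Clearance Extension: +1809 days → 17 September 2041.
  Office Delay Adjustment: +560 days → 31 March 2043.
  Appellate Stay Credit: +457 days → 30 June 2044.
Expiry of referenced patent MR-893153:
  Base: filing + 19 years → 19 January 2035.
  Product Clearance Extension: +910 days → 17 July 2037.
  Office Delay Adjustment: +312 days → 25 May 2038.
  Appellate Stay Credit: +277 days → 26 February 2039.
Terminal disclaimer: MR-542696 expires on the earlier of 30 June 2044 and 26 February 2039.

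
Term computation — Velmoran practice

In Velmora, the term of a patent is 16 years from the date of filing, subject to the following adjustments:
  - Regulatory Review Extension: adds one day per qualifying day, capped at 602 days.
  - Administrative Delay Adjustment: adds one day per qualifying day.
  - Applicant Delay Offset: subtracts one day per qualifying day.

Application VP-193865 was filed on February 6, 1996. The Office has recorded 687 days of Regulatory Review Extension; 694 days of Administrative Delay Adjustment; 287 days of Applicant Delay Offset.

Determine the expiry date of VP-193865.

Base term: filing date + 16 years → 6 February 2012.
Regulatory Review Extension: 687 days claimed exceeds the 602-day cap, so +602 days → 30 September 2013.
Administrative Delay Adjustment: +694 days → 25 August 2015.
Applicant Delay Offset: −287 days → 11 November 2014.

November 11, 2014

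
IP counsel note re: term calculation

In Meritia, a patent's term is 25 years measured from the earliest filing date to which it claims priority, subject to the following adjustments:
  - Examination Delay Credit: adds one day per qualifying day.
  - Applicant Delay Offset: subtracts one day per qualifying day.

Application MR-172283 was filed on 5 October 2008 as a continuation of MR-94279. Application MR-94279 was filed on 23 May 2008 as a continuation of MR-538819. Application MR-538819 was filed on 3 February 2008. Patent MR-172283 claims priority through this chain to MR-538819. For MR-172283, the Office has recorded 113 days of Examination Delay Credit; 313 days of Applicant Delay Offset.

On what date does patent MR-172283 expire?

2032-07-18

Earliest priority filing: 3 February 2008.
Base term: 3 February 2008 + 25 years → 3 February 2033.
Examination Delay Credit: +113 days → 27 May 2033.
Applicant Delay Offset: −313 days → 18 July 2032.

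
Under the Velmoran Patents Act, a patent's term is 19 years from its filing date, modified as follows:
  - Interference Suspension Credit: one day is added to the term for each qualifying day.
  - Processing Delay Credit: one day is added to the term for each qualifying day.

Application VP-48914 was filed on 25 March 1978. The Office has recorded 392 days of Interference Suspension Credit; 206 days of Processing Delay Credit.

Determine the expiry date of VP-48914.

November 13, 1998

Base term: filing date + 19 years → 25 March 1997.
Interference Suspension Credit: +392 days → 21 April 1998.
Processing Delay Credit: +206 days → 13 November 1998.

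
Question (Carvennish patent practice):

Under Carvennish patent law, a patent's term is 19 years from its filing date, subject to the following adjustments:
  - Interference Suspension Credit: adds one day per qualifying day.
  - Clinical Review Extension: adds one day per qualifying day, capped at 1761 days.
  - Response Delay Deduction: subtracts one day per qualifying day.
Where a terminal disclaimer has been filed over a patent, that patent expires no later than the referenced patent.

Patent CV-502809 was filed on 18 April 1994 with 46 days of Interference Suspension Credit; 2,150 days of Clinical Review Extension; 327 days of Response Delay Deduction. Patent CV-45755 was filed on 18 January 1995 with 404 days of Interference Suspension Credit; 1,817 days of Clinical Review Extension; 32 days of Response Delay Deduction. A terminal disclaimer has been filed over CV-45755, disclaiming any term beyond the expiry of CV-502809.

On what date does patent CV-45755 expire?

Natural term of CV-45755:
  Base: filing + 19 years → 18 January 2014.
  Interference Suspension Credit: +404 days → 26 February 2015.
  Clinical Review Extension: 1817 days claimed exceeds the 1761-day cap, so +1761 days → 23 December 2019.
  Response Delay Deduction: −32 days → 21 November 2019.
Expiry of referenced patent CV-502809:
  Base: filing + 19 years → 18 April 2013.
  Interference Suspension Credit: +46 days → 3 June 2013.
  Clinical Review Extension: 2150 days claimed exceeds the 1761-day cap, so +1761 days → 30 March 2018.
  Response Delay Deduction: −327 days → 7 May 2017.
Terminal disclaimer: CV-45755 expires on the earlier of 21 November 2019 and 7 May 2017.

May 7, 2017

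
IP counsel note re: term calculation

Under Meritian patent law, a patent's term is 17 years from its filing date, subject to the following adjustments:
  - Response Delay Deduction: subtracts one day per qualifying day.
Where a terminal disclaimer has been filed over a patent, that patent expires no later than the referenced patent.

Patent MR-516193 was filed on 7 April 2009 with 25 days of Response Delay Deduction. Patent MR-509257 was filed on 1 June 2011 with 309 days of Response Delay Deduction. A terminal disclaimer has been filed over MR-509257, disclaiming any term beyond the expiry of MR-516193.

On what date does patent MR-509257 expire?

March 13, 2026

Natural term of MR-509257:
  Base: filing + 17 years → 1 June 2028.
  Response Delay Deduction: −309 days → 28 July 2027.
Expiry of referenced patent MR-516193:
  Base: filing + 17 years → 7 April 2026.
  Response Delay Deduction: −25 days → 13 March 2026.
Terminal disclaimer: MR-509257 expires on the earlier of 28 July 2027 and 13 March 2026.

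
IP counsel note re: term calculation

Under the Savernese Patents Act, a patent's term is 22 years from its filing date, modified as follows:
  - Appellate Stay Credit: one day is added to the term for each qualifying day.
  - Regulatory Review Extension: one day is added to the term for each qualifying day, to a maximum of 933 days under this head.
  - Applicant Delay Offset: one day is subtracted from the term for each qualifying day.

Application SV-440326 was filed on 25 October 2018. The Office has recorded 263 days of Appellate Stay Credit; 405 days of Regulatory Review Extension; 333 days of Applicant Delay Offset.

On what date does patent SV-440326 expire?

Base term: filing date + 22 years → 25 October 2040.
Appellate Stay Credit: +263 days → 15 July 2041.
Regulatory Review Extension: 405 days (within the 933-day cap) → +405 days → 24 August 2042.
Applicant Delay Offset: −333 days → 25 September 2041.

September 25, 2041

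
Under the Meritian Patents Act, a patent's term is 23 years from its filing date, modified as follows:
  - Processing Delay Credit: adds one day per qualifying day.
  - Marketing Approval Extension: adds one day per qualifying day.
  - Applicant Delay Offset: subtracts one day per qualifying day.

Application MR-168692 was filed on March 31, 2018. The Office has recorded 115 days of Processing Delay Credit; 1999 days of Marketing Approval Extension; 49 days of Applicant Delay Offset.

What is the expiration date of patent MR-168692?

Base term: filing date + 23 years → 31 March 2041.
Processing Delay Credit: +115 days → 24 July 2041.
Marketing Approval Extension: +1999 days → 13 January 2047.
Applicant Delay Offset: −49 days → 25 November 2046.

November 25, 2046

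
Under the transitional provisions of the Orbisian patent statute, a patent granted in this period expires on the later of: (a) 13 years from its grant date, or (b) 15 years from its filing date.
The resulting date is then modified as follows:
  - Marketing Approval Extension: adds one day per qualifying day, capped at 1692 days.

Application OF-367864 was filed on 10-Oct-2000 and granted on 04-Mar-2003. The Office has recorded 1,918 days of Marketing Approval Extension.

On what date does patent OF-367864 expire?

October 21, 2020

(a) grant + 13 years → 4 March 2016.
(b) filing + 15 years → 10 October 2015.
Later of the two: 4 March 2016.
Marketing Approval Extension: 1918 days claimed exceeds the 1692-day cap, so +1692 days → 21 October 2020.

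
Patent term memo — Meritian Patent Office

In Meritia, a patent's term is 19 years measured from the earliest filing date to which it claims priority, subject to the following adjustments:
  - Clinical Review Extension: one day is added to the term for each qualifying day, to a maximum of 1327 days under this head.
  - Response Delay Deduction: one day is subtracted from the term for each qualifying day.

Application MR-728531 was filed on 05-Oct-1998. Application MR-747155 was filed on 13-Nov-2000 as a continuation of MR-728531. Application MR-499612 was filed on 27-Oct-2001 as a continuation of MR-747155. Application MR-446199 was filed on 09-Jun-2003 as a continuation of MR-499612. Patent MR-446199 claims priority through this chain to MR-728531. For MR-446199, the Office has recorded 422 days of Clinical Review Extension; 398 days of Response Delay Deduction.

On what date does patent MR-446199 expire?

Earliest priority filing: 5 October 1998.
Base term: 5 October 1998 + 19 years → 5 October 2017.
Clinical Review Extension: 422 days (within the 1327-day cap) → +422 days → 1 December 2018.
Response Delay Deduction: −398 days → 29 October 2017.

2017-10-29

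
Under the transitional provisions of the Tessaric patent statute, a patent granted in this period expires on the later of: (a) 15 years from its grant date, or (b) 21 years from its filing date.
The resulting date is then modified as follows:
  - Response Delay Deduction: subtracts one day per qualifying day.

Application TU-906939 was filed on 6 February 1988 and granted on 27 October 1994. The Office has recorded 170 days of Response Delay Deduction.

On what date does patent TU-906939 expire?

(a) grant + 15 years → 27 October 2009.
(b) filing + 21 years → 6 February 2009.
Later of the two: 27 October 2009.
Response Delay Deduction: −170 days → 10 May 2009.

2009-05-10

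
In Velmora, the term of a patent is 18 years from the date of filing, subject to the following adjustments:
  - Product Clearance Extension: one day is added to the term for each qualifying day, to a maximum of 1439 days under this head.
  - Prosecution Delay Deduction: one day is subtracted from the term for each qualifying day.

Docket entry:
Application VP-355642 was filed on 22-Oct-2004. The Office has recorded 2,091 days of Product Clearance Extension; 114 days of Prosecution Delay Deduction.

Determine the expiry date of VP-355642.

Base term: filing date + 18 years → 22 October 2022.
Product Clearance Extension: 2091 days claimed exceeds the 1439-day cap, so +1439 days → 30 September 2026.
Prosecution Delay Deduction: −114 days → 8 June 2026.

2026-06-08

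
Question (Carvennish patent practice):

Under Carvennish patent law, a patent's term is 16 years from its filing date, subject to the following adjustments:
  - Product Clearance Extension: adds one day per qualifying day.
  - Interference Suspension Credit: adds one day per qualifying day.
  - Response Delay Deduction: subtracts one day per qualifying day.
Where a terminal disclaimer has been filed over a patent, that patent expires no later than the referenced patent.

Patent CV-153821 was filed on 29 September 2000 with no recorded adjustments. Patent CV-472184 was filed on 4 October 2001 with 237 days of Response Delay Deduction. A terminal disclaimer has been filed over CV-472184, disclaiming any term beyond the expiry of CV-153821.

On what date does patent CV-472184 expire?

September 29, 2016

Natural term of CV-472184:
  Base: filing + 16 years → 4 October 2017.
  Response Delay Deduction: −237 days → 9 February 2017.
Expiry of referenced patent CV-153821:
  Base: filing + 16 years → 29 September 2016.
Terminal disclaimer: CV-472184 expires on the earlier of 9 February 2017 and 29 September 2016.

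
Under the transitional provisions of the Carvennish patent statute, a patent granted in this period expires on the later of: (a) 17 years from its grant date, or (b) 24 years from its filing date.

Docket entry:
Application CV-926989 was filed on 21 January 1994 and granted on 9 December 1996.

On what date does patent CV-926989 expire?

(a) grant + 17 years → 9 December 2013.
(b) filing + 24 years → 21 January 2018.
Later of the two: 21 January 2018.

2018-01-21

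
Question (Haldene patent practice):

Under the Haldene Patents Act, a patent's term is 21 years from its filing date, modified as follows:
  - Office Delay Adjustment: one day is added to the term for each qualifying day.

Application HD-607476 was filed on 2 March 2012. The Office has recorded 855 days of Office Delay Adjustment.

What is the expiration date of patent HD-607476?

Base term: filing date + 21 years → 2 March 2033.
Office Delay Adjustment: +855 days → 5 July 2035.

2035-07-05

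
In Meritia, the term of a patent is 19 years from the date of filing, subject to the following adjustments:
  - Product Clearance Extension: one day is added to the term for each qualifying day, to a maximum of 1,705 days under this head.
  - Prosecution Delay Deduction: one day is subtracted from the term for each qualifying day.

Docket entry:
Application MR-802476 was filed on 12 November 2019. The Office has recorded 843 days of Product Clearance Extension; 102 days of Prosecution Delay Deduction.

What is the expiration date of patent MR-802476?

Base term: filing date + 19 years → 12 November 2038.
Product Clearance Extension: 843 days (within the 1705-day cap) → +843 days → 4 March 2041.
Prosecution Delay Deduction: −102 days → 22 November 2040.

2040-11-22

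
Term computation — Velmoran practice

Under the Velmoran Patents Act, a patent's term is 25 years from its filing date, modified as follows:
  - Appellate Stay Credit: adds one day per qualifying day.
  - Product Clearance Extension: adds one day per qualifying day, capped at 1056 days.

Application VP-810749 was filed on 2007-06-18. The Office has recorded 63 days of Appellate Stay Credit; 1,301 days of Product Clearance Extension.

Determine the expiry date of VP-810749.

2035-07-12

Base term: filing date + 25 years → 18 June 2032.
Appellate Stay Credit: +63 days → 20 August 2032.
Product Clearance Extension: 1301 days claimed exceeds the 1056-day cap, so +1056 days → 12 July 2035.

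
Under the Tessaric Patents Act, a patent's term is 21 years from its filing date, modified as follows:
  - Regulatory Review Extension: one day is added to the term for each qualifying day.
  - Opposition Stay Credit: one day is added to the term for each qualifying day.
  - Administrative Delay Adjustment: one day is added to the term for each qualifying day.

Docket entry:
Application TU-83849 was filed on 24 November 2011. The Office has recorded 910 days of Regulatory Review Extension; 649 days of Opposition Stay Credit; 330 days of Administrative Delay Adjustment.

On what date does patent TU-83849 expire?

2038-01-26

Base term: filing date + 21 years → 24 November 2032.
Regulatory Review Extension: +910 days → 23 May 2035.
Opposition Stay Credit: +649 days → 2 March 2037.
Administrative Delay Adjustment: +330 days → 26 January 2038.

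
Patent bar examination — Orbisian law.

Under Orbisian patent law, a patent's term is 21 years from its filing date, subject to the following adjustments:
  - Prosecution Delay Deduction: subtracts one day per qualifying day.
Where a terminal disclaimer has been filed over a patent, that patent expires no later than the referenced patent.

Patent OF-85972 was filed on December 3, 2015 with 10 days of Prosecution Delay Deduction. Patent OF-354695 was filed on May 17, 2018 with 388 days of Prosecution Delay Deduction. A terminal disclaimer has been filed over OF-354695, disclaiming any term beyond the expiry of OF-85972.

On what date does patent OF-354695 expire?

November 23, 2036

Natural term of OF-354695:
  Base: filing + 21 years → 17 May 2039.
  Prosecution Delay Deduction: −388 days → 24 April 2038.
Expiry of referenced patent OF-85972:
  Base: filing + 21 years → 3 December 2036.
  Prosecution Delay Deduction: −10 days → 23 November 2036.
Terminal disclaimer: OF-354695 expires on the earlier of 24 April 2038 and 23 November 2036.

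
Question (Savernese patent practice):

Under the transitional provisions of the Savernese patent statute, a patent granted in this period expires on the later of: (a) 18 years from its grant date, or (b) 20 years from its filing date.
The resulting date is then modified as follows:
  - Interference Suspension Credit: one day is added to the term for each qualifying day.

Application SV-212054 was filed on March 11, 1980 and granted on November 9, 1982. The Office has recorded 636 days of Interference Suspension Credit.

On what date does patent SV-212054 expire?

August 7, 2002

(a) grant + 18 years → 9 November 2000.
(b) filing + 20 years → 11 March 2000.
Later of the two: 9 November 2000.
Interference Suspension Credit: +636 days → 7 August 2002.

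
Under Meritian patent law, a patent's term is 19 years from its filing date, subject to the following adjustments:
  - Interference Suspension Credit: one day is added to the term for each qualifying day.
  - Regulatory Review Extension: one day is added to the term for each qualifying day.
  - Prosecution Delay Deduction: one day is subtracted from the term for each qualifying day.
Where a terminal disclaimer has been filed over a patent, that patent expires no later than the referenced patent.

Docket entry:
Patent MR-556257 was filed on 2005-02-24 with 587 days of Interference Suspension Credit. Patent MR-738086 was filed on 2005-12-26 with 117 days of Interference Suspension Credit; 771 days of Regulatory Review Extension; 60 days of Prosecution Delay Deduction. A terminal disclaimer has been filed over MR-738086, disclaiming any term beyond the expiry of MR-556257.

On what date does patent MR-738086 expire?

October 3, 2025

Natural term of MR-738086:
  Base: filing + 19 years → 26 December 2024.
  Interference Suspension Credit: +117 days → 22 April 2025.
  Regulatory Review Extension: +771 days → 2 June 2027.
  Prosecution Delay Deduction: −60 days → 3 April 2027.
Expiry of referenced patent MR-556257:
  Base: filing + 19 years → 24 February 2024.
  Interference Suspension Credit: +587 days → 3 October 2025.
Terminal disclaimer: MR-738086 expires on the earlier of 3 April 2027 and 3 October 2025.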